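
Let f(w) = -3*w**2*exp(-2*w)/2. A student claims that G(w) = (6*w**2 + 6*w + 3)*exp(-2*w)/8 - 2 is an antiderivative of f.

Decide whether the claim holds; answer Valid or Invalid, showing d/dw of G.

Valid: G'(w) = f(w).

d/dw[G] = -3*w**2*exp(-2*w)/2
This equals f(w) exactly, so the claim holds.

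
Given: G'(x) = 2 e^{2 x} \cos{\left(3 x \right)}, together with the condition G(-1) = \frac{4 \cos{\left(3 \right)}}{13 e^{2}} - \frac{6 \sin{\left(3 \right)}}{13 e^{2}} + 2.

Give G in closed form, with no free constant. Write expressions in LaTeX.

G(x) = \frac{6 e^{2 x} \sin{\left(3 x \right)}}{13} + \frac{4 e^{2 x} \cos{\left(3 x \right)}}{13} + 2

Differentiate the proposed G(x) back; it has to land on the given G'(x).
A general antiderivative is \frac{6 e^{2 x} \sin{\left(3 x \right)}}{13} + \frac{4 e^{2 x} \cos{\left(3 x \right)}}{13} + C.
The condition gives C = \frac{4 \cos{\left(3 \right)}}{13 e^{2}} - \frac{6 \sin{\left(3 \right)}}{13 e^{2}} + 2 - (\frac{4 \cos{\left(3 \right)}}{13 e^{2}} - \frac{6 \sin{\left(3 \right)}}{13 e^{2}}) = 2.
So G(x) = \frac{6 e^{2 x} \sin{\left(3 x \right)}}{13} + \frac{4 e^{2 x} \cos{\left(3 x \right)}}{13} + 2.
Check: d/dx[\frac{6 e^{2 x} \sin{\left(3 x \right)}}{13} + \frac{4 e^{2 x} \cos{\left(3 x \right)}}{13} + 2] = 2 e^{2 x} \cos{\left(3 x \right)} = G'(x).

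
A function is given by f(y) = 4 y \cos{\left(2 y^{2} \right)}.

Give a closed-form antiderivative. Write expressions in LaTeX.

The substitution u = 2 y^{2} works: f is exactly (dF/du)*(du/dy) for that inner function.
Check: d/dy[\sin{\left(2 y^{2} \right)}] = 4 y \cos{\left(2 y^{2} \right)} = f(y).

An antiderivative is F(y) = \sin{\left(2 y^{2} \right)}.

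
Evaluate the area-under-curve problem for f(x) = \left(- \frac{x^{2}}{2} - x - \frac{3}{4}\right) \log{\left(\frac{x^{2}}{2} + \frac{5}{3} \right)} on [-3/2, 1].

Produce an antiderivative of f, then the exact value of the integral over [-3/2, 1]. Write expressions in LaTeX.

Check any antiderivative F(x) by computing F'(x) and comparing it with f(x).
F(x) = \frac{12 x^{3} + 54 x^{2} + 9 x \left(- 2 x^{2} - 6 x - 9\right) \log{\left(\frac{x^{2}}{2} + \frac{5}{3} \right)} + 42 x - 180 \log{\left(x^{2} + \frac{10}{3} \right)} - 14 \sqrt{30} \operatorname{atan}{\left(\frac{\sqrt{30} x}{10} \right)}}{108} is an antiderivative of f.
Check: d/dx[\frac{12 x^{3} + 54 x^{2} + 9 x \left(- 2 x^{2} - 6 x - 9\right) \log{\left(\frac{x^{2}}{2} + \frac{5}{3} \right)} + 42 x - 180 \log{\left(x^{2} + \frac{10}{3} \right)} - 14 \sqrt{30} \operatorname{atan}{\left(\frac{\sqrt{30} x}{10} \right)}}{108}] = - \frac{x^{2} \log{\left(3 x^{2} + 10 \right)}}{2} + \frac{x^{2} \log{\left(6 \right)}}{2} - x \log{\left(3 x^{2} + 10 \right)} + x \log{\left(6 \right)} - \frac{3 \log{\left(3 x^{2} + 10 \right)}}{4} + \frac{3 \log{\left(6 \right)}}{4}, which equals f(x).
F(1) = - \frac{5 \log{\left(\frac{13}{3} \right)}}{3} - \frac{17 \log{\left(\frac{13}{6} \right)}}{12} - \frac{7 \sqrt{30} \operatorname{atan}{\left(\frac{\sqrt{30}}{10} \right)}}{54} + 1; F(-3/2) = - \frac{5 \log{\left(\frac{67}{12} \right)}}{3} + \frac{1}{6} + \frac{7 \sqrt{30} \operatorname{atan}{\left(\frac{3 \sqrt{30}}{20} \right)}}{54} + \frac{9 \log{\left(\frac{67}{24} \right)}}{16}.
Integral = F(1) - F(-3/2) = - \frac{5 \log{\left(\frac{13}{3} \right)}}{3} - \frac{17 \log{\left(\frac{13}{6} \right)}}{12} - \frac{9 \log{\left(\frac{67}{24} \right)}}{16} - \frac{7 \sqrt{30} \operatorname{atan}{\left(\frac{3 \sqrt{30}}{20} \right)}}{54} - \frac{7 \sqrt{30} \operatorname{atan}{\left(\frac{\sqrt{30}}{10} \right)}}{54} + \frac{5}{6} + \frac{5 \log{\left(\frac{67}{12} \right)}}{3}.

Antiderivative: F(x) = \frac{12 x^{3} + 54 x^{2} + 9 x \left(- 2 x^{2} - 6 x - 9\right) \log{\left(\frac{x^{2}}{2} + \frac{5}{3} \right)} + 42 x - 180 \log{\left(x^{2} + \frac{10}{3} \right)} - 14 \sqrt{30} \operatorname{atan}{\left(\frac{\sqrt{30} x}{10} \right)}}{108}; value = - \frac{5 \log{\left(\frac{13}{3} \right)}}{3} - \frac{17 \log{\left(\frac{13}{6} \right)}}{12} - \frac{9 \log{\left(\frac{67}{24} \right)}}{16} - \frac{7 \sqrt{30} \operatorname{atan}{\left(\frac{3 \sqrt{30}}{20} \right)}}{54} - \frac{7 \sqrt{30} \operatorname{atan}{\left(\frac{\sqrt{30}}{10} \right)}}{54} + \frac{5}{6} + \frac{5 \log{\left(\frac{67}{12} \right)}}{3}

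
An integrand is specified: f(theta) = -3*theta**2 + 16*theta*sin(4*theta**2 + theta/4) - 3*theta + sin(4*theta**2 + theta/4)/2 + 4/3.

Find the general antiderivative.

F(theta) = -theta**3 - 3*theta**2/2 + 4*theta/3 - 2*cos(4*theta**2 + theta/4) + C

The integrand splits into summands that can be handled one at a time.
Check: d/dtheta[-theta**3 - 3*theta**2/2 + 4*theta/3 - 2*cos(4*theta**2 + theta/4)] = -3*theta**2 + 16*theta*sin(4*theta**2 + theta/4) - 3*theta + sin(4*theta**2 + theta/4)/2 + 4/3 = f(theta).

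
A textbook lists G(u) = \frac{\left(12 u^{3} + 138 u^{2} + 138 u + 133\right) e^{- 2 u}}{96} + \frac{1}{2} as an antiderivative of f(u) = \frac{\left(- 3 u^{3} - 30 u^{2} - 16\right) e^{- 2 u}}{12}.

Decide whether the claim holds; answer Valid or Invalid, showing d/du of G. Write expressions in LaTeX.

d/du[G] = \frac{\left(- 3 u^{3} - 30 u^{2} - 16\right) e^{- 2 u}}{12}
This equals f(u) exactly, so the claim holds.

Valid - differentiating G returns exactly f.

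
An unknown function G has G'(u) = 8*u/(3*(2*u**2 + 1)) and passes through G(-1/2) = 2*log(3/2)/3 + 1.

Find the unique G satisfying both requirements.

G(u) = 2*log(2*u**2 + 1)/3 + 1

The substitution w = 2*u**2 + 1 works: G'(u) is exactly (dG/dw)*(dw/du) for that inner function.
A general antiderivative is 2*log(2*u**2 + 1)/3 + C.
The condition gives C = 2*log(3/2)/3 + 1 - (2*log(3/2)/3) = 1.
So G(u) = 2*log(2*u**2 + 1)/3 + 1.
Check: d/du[2*log(2*u**2 + 1)/3 + 1] = 8*u/(6*u**2 + 3), which equals G'(u).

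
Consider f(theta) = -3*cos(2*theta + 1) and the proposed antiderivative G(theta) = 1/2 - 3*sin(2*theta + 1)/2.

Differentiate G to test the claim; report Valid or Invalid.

d/dtheta[G] = -3*cos(2*theta + 1)
This equals f(theta) exactly, so the claim holds.

Valid - differentiating G returns exactly f.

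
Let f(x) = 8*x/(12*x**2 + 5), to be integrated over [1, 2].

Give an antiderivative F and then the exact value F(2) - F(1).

Antiderivative: F(x) = log(4*x**2 + 5/3)/3; value = -log(17/3)/3 + log(53/3)/3

The substitution u = 4*x**2 + 5/3 works: f is exactly (dF/du)*(du/dx) for that inner function.
F(x) = log(4*x**2 + 5/3)/3 is an antiderivative of f.
Check: d/dx[log(4*x**2 + 5/3)/3] = 8*x/(12*x**2 + 5) = f(x).
F(2) = log(53/3)/3; F(1) = log(17/3)/3.
Integral = F(2) - F(1) = -log(17/3)/3 + log(53/3)/3.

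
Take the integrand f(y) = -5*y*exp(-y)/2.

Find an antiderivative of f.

Recognize the product-rule pattern: f = u'v + uv' with u = 5*y/2 + 5/2, v = exp(-y), so integration by parts undoes it.
Check: d/dy[5*(y + 1)*exp(-y)/2] = -5*y*exp(-y)/2 = f(y).

An antiderivative is F(y) = 5*(y + 1)*exp(-y)/2.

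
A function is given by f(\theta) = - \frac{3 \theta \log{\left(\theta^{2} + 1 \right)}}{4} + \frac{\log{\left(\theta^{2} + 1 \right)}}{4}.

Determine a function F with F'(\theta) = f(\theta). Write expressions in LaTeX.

An antiderivative is F(\theta) = - \frac{3 \theta^{2} \log{\left(\theta^{2} + 1 \right)}}{8} + \frac{3 \theta^{2}}{8} + \frac{\theta \log{\left(\theta^{2} + 1 \right)}}{4} - \frac{\theta}{2} - \frac{3 \log{\left(\theta^{2} + 1 \right)}}{8} + \frac{\operatorname{atan}{\left(\theta \right)}}{2}.

The integrand splits into summands that can be handled one at a time.
Check: d/d\theta[- \frac{3 \theta^{2} \log{\left(\theta^{2} + 1 \right)}}{8} + \frac{3 \theta^{2}}{8} + \frac{\theta \log{\left(\theta^{2} + 1 \right)}}{4} - \frac{\theta}{2} - \frac{3 \log{\left(\theta^{2} + 1 \right)}}{8} + \frac{\operatorname{atan}{\left(\theta \right)}}{2}] = - \frac{3 \theta \log{\left(\theta^{2} + 1 \right)}}{4} + \frac{\log{\left(\theta^{2} + 1 \right)}}{4} = f(\theta).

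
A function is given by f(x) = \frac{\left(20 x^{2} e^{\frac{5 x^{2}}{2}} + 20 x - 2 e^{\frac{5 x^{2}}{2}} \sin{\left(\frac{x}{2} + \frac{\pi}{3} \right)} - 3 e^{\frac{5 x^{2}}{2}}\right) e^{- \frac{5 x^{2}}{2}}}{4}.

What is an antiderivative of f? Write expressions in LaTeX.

An antiderivative is F(x) = \frac{\left(20 x^{3} e^{\frac{5 x^{2}}{2}} - 9 x e^{\frac{5 x^{2}}{2}} + 12 e^{\frac{5 x^{2}}{2}} \cos{\left(\frac{x}{2} + \frac{\pi}{3} \right)} - 12\right) e^{- \frac{5 x^{2}}{2}}}{12}.

Recover f(x) by differentiating a candidate F(x); any mismatch rules it out.
Check: d/dx[\frac{\left(20 x^{3} e^{\frac{5 x^{2}}{2}} - 9 x e^{\frac{5 x^{2}}{2}} + 12 e^{\frac{5 x^{2}}{2}} \cos{\left(\frac{x}{2} + \frac{\pi}{3} \right)} - 12\right) e^{- \frac{5 x^{2}}{2}}}{12}] = \frac{\left(20 x^{2} e^{\frac{5 x^{2}}{2}} + 20 x - 2 e^{\frac{5 x^{2}}{2}} \sin{\left(\frac{x}{2} + \frac{\pi}{3} \right)} - 3 e^{\frac{5 x^{2}}{2}}\right) e^{- \frac{5 x^{2}}{2}}}{4} = f(x).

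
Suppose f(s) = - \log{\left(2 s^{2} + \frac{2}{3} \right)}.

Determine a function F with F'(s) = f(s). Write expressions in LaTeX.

Any candidate F(s) must reproduce f(s) exactly when differentiated.
Check: d/ds[\frac{- 3 s \log{\left(2 s^{2} + \frac{2}{3} \right)} + 6 s - 2 \sqrt{3} \operatorname{atan}{\left(\sqrt{3} s \right)}}{3}] = - \log{\left(s^{2} + \frac{1}{3} \right)} - \log{\left(2 \right)}, which equals f(s).

An antiderivative is F(s) = \frac{- 3 s \log{\left(2 s^{2} + \frac{2}{3} \right)} + 6 s - 2 \sqrt{3} \operatorname{atan}{\left(\sqrt{3} s \right)}}{3}.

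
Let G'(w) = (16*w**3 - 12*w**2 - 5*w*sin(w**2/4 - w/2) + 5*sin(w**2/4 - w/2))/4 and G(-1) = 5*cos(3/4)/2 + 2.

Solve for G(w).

G(w) = (2*w**4 - 2*w**3 + 5*cos(w**2/4 - w/2))/2

Whatever form G(w) takes, its d/dw must return the stated G'(w).
A general antiderivative is w**4 - w**3 + 5*cos(w**2/4 - w/2)/2 + C.
The condition gives C = 5*cos(3/4)/2 + 2 - (5*cos(3/4)/2 + 2) = 0.
So G(w) = (2*w**4 - 2*w**3 + 5*cos(w**2/4 - w/2))/2.
Check: d/dw[(2*w**4 - 2*w**3 + 5*cos(w**2/4 - w/2))/2] = 4*w**3 - 3*w**2 - 5*w*sin(w**2/4 - w/2)/4 + 5*sin(w**2/4 - w/2)/4, which equals G'(w).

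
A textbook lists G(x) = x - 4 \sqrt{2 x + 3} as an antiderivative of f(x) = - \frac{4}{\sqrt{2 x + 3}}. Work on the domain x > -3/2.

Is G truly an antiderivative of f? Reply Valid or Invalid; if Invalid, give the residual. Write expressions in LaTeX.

d/dx[G] = \frac{\sqrt{2 x + 3} - 4}{\sqrt{2 x + 3}}
d/dx[G] - f(x) = 1 != 0.

Invalid: d/dx[G] - f = 1, which is not 0.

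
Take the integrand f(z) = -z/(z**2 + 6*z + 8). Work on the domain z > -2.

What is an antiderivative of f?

An antiderivative is F(z) = log(z + 2) - 2*log(z + 4).

The denominator factors as (z + 2)*(z + 4); partial fractions split f into directly integrable pieces: -2/(z + 4) + 1/(z + 2).
Check: d/dz[log(z + 2) - 2*log(z + 4)] = -z/(z**2 + 6*z + 8) = f(z).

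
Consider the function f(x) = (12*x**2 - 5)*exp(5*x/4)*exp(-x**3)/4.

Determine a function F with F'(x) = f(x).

f matches the chain-rule pattern g'(h)*h' with inner function h(x) = -x**3 + 5*x/4; substituting u = h(x) collapses the integral.
Check: d/dx[-exp(5*x/4)*exp(-x**3)] = (12*x**2*exp(5*x/4) - 5*exp(5*x/4))*exp(-x**3)/4, which equals f(x).

An antiderivative is F(x) = -exp(5*x/4)*exp(-x**3).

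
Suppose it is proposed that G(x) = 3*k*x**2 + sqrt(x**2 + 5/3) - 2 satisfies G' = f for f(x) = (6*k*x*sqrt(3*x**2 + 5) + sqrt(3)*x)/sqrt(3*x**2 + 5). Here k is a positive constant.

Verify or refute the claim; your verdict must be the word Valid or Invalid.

d/dx[G] = (6*k*x*sqrt(3*x**2 + 5) + sqrt(3)*x)/sqrt(3*x**2 + 5)
This equals f(x) exactly, so the claim holds.

Valid - differentiating G returns exactly f.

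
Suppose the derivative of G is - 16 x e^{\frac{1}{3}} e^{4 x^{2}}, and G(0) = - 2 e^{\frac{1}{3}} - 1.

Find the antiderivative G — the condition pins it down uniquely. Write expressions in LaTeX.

G(x) = - 2 e^{\frac{1}{3}} e^{4 x^{2}} - 1

The substitution u = 4 x^{2} + \frac{1}{3} works: G'(x) is exactly (dG/du)*(du/dx) for that inner function.
A general antiderivative is - 2 e^{4 x^{2} + \frac{1}{3}} + C.
The condition gives C = - 2 e^{\frac{1}{3}} - 1 - (- 2 e^{\frac{1}{3}}) = -1.
So G(x) = - 2 e^{\frac{1}{3}} e^{4 x^{2}} - 1.
Check: d/dx[- 2 e^{\frac{1}{3}} e^{4 x^{2}} - 1] = - 16 x e^{\frac{1}{3}} e^{4 x^{2}} = G'(x).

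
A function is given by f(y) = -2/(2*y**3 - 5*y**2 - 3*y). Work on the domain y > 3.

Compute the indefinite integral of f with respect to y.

F(y) = 2*(7*log(y) - log(y - 3) - 6*log(y + 1/2))/21 + C

The denominator factors as y*(y - 3)*(2*y + 1); partial fractions split f into directly integrable pieces: -8/(7*(2*y + 1)) - 2/(21*(y - 3)) + 2/(3*y).
Check: d/dy[2*(7*log(y) - log(y - 3) - 6*log(y + 1/2))/21] = -2/(2*y**3 - 5*y**2 - 3*y) = f(y).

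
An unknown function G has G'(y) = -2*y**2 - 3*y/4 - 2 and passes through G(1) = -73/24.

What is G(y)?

Integrate term by term and add the pieces.
A general antiderivative is -2*y**3/3 - 3*y**2/8 - 2*y + C.
The condition gives C = -73/24 - (-73/24) = 0.
So G(y) = -2*y**3/3 - 3*y**2/8 - 2*y.
Check: d/dy[-2*y**3/3 - 3*y**2/8 - 2*y] = -2*y**2 - 3*y/4 - 2 = G'(y).

G(y) = -2*y**3/3 - 3*y**2/8 - 2*y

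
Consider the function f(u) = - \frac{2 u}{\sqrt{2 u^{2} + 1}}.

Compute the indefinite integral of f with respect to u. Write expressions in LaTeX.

F(u) = - \sqrt{2 u^{2} + 1} + C

f matches the chain-rule pattern g'(h)*h' with inner function h(u) = 2 u^{2} + 1; substituting w = h(u) collapses the integral.
Check: d/du[- \sqrt{2 u^{2} + 1}] = - \frac{2 u}{\sqrt{2 u^{2} + 1}} = f(u).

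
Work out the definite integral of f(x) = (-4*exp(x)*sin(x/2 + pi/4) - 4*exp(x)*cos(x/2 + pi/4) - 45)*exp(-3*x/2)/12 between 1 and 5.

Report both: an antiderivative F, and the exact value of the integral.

f has the shape u'v + uv' for u = 2*cos(x/2 + pi/4)/3 + 5*exp(-x)/2 and v = exp(-x/2) — it is the derivative of the product u*v.
F(x) = 2*exp(-x/2)*cos(x/2 + pi/4)/3 + 5*exp(-3*x/2)/2 is an antiderivative of f.
Check: d/dx[2*exp(-x/2)*cos(x/2 + pi/4)/3 + 5*exp(-3*x/2)/2] = (-4*exp(x)*sin(x/2 + pi/4) - 4*exp(x)*cos(x/2 + pi/4) - 45)*exp(-3*x/2)/12 = f(x).
F(5) = 2*exp(-5/2)*cos(pi/4 + 5/2)/3 + 5*exp(-15/2)/2; F(1) = 2*exp(-1/2)*cos(1/2 + pi/4)/3 + 5*exp(-3/2)/2.
Integral = F(5) - F(1) = -5*exp(-3/2)/2 - 2*exp(-1/2)*cos(1/2 + pi/4)/3 + 2*exp(-5/2)*cos(pi/4 + 5/2)/3 + 5*exp(-15/2)/2.

Antiderivative: F(x) = 2*exp(-x/2)*cos(x/2 + pi/4)/3 + 5*exp(-3*x/2)/2; value = -5*exp(-3/2)/2 - 2*exp(-1/2)*cos(1/2 + pi/4)/3 + 2*exp(-5/2)*cos(pi/4 + 5/2)/3 + 5*exp(-15/2)/2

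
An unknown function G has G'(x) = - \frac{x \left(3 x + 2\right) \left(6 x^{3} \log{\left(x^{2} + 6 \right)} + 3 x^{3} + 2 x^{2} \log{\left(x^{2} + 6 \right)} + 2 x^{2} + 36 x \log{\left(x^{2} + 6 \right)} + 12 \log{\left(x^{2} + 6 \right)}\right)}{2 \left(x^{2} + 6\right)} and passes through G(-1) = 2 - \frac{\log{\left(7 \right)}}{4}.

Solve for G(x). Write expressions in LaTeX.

G(x) = - \frac{9 x^{4} \log{\left(x^{2} + 6 \right)} + 12 x^{3} \log{\left(x^{2} + 6 \right)} + 4 x^{2} \log{\left(x^{2} + 6 \right)} - 8}{4}

G'(x) has the shape u'v + uv' for u = - \left(- \frac{3 x^{2}}{2} - x\right)^{2} and v = \log{\left(x^{2} + 6 \right)} — it is the derivative of the product u*v.
A general antiderivative is - \left(- \frac{3 x^{2}}{2} - x\right)^{2} \log{\left(x^{2} + 6 \right)} + C.
The condition gives C = 2 - \frac{\log{\left(7 \right)}}{4} - (- \frac{\log{\left(7 \right)}}{4}) = 2.
So G(x) = - \frac{9 x^{4} \log{\left(x^{2} + 6 \right)} + 12 x^{3} \log{\left(x^{2} + 6 \right)} + 4 x^{2} \log{\left(x^{2} + 6 \right)} - 8}{4}.
Check: d/dx[- \frac{9 x^{4} \log{\left(x^{2} + 6 \right)} + 12 x^{3} \log{\left(x^{2} + 6 \right)} + 4 x^{2} \log{\left(x^{2} + 6 \right)} - 8}{4}] = \frac{- 18 x^{5} \log{\left(x^{2} + 6 \right)} - 9 x^{5} - 18 x^{4} \log{\left(x^{2} + 6 \right)} - 12 x^{4} - 112 x^{3} \log{\left(x^{2} + 6 \right)} - 4 x^{3} - 108 x^{2} \log{\left(x^{2} + 6 \right)} - 24 x \log{\left(x^{2} + 6 \right)}}{2 x^{2} + 12}, which equals G'(x).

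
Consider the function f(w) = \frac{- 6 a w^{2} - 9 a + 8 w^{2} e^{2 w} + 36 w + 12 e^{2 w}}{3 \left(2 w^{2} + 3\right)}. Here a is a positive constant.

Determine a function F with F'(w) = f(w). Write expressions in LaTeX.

For F(w) to be correct the identity F'(w) - f(w) = 0 must hold.
Check: d/dw[- a w + \frac{2 e^{2 w}}{3} + 3 \log{\left(2 w^{2} + 3 \right)}] = \frac{- 6 a w^{2} - 9 a + 8 w^{2} e^{2 w} + 36 w + 12 e^{2 w}}{6 w^{2} + 9}, which equals f(w).

An antiderivative is F(w) = - a w + \frac{2 e^{2 w}}{3} + 3 \log{\left(2 w^{2} + 3 \right)}.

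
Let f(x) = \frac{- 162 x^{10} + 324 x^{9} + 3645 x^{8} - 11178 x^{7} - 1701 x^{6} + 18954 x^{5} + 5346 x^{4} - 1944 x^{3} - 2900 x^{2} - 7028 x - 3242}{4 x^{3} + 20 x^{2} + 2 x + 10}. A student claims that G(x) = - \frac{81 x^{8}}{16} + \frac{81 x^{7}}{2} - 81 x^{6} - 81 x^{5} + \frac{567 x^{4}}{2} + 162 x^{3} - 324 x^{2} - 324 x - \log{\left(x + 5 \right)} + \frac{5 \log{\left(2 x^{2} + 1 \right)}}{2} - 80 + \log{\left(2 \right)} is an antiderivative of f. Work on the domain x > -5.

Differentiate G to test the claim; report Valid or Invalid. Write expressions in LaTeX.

Valid - the claim checks out under differentiation.

d/dx[G] = \frac{- 162 x^{10} + 324 x^{9} + 3645 x^{8} - 11178 x^{7} - 1701 x^{6} + 18954 x^{5} + 5346 x^{4} - 1944 x^{3} - 2900 x^{2} - 7028 x - 3242}{4 x^{3} + 20 x^{2} + 2 x + 10}
This equals f(x) exactly, so the claim holds.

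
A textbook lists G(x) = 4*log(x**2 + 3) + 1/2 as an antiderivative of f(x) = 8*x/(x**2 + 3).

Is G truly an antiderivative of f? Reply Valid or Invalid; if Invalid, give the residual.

d/dx[G] = 8*x/(x**2 + 3)
This equals f(x) exactly, so the claim holds.

Valid: G'(x) = f(x).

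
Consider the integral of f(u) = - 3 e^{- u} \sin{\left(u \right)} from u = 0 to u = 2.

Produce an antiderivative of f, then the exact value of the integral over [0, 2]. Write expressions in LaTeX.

A first test for any F(u): its u-derivative must equal f(u) identically.
F(u) = \frac{3 e^{- u} \sin{\left(u \right)}}{2} + \frac{3 e^{- u} \cos{\left(u \right)}}{2} is an antiderivative of f.
Check: d/du[\frac{3 e^{- u} \sin{\left(u \right)}}{2} + \frac{3 e^{- u} \cos{\left(u \right)}}{2}] = - 3 e^{- u} \sin{\left(u \right)} = f(u).
F(2) = \frac{3 \cos{\left(2 \right)}}{2 e^{2}} + \frac{3 \sin{\left(2 \right)}}{2 e^{2}}; F(0) = \frac{3}{2}.
Integral = F(2) - F(0) = - \frac{3}{2} + \frac{3 \cos{\left(2 \right)}}{2 e^{2}} + \frac{3 \sin{\left(2 \right)}}{2 e^{2}}.

Antiderivative: F(u) = \frac{3 e^{- u} \sin{\left(u \right)}}{2} + \frac{3 e^{- u} \cos{\left(u \right)}}{2}; value = - \frac{3}{2} + \frac{3 \cos{\left(2 \right)}}{2 e^{2}} + \frac{3 \sin{\left(2 \right)}}{2 e^{2}}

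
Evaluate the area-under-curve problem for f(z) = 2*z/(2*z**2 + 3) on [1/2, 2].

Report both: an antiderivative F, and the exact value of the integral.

Antiderivative: F(z) = log(2*z**2 + 3)/2; value = -log(7/2)/2 + log(11)/2

The substitution u = 2*z**2 + 3 works: f is exactly (dF/du)*(du/dz) for that inner function.
F(z) = log(2*z**2 + 3)/2 is an antiderivative of f.
Check: d/dz[log(2*z**2 + 3)/2] = 2*z/(2*z**2 + 3) = f(z).
F(2) = log(11)/2; F(1/2) = log(7/2)/2.
Integral = F(2) - F(1/2) = -log(7/2)/2 + log(11)/2.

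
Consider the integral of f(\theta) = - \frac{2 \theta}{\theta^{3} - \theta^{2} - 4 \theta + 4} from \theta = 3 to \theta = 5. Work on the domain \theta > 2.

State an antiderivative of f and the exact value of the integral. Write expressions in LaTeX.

Antiderivative: F(\theta) = \frac{- 3 \log{\left(\theta - 2 \right)} + 2 \log{\left(\theta - 1 \right)} + \log{\left(\theta + 2 \right)}}{3}; value = - \log{\left(3 \right)} - \frac{\log{\left(5 \right)}}{3} - \frac{2 \log{\left(2 \right)}}{3} + \frac{\log{\left(7 \right)}}{3} + \frac{2 \log{\left(4 \right)}}{3}

Factor the denominator (\left(\theta - 2\right) \left(\theta - 1\right) \left(\theta + 2\right)) and decompose: f = \frac{1}{3 \left(\theta + 2\right)} + \frac{2}{3 \left(\theta - 1\right)} - \frac{1}{\theta - 2}; each piece integrates to a log, atan, or power term.
F(\theta) = \frac{- 3 \log{\left(\theta - 2 \right)} + 2 \log{\left(\theta - 1 \right)} + \log{\left(\theta + 2 \right)}}{3} is an antiderivative of f.
Check: d/d\theta[\frac{- 3 \log{\left(\theta - 2 \right)} + 2 \log{\left(\theta - 1 \right)} + \log{\left(\theta + 2 \right)}}{3}] = - \frac{2 \theta}{\theta^{3} - \theta^{2} - 4 \theta + 4} = f(\theta).
F(5) = - \log{\left(3 \right)} + \frac{\log{\left(7 \right)}}{3} + \frac{2 \log{\left(4 \right)}}{3}; F(3) = \frac{2 \log{\left(2 \right)}}{3} + \frac{\log{\left(5 \right)}}{3}.
Integral = F(5) - F(3) = - \log{\left(3 \right)} - \frac{\log{\left(5 \right)}}{3} - \frac{2 \log{\left(2 \right)}}{3} + \frac{\log{\left(7 \right)}}{3} + \frac{2 \log{\left(4 \right)}}{3}.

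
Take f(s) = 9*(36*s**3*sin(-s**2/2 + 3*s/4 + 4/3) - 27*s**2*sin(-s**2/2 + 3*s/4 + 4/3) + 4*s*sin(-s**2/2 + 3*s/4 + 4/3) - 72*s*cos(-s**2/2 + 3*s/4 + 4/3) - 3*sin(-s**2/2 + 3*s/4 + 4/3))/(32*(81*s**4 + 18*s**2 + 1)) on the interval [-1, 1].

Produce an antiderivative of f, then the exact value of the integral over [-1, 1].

Antiderivative: F(s) = 9*cos(-s**2/2 + 3*s/4 + 4/3)/(8*(9*s**2 + 1)); value = -9*cos(1/12)/80 + 9*cos(19/12)/80

f has the shape u'v + uv' for u = 3/(8*(3*s**2 + 1/3)) and v = cos(-s**2/2 + 3*s/4 + 4/3) — it is the derivative of the product u*v.
F(s) = 9*cos(-s**2/2 + 3*s/4 + 4/3)/(8*(9*s**2 + 1)) is an antiderivative of f.
Check: d/ds[9*cos(-s**2/2 + 3*s/4 + 4/3)/(8*(9*s**2 + 1))] = (324*s**3*sin(-s**2/2 + 3*s/4 + 4/3) - 243*s**2*sin(-s**2/2 + 3*s/4 + 4/3) + 36*s*sin(-s**2/2 + 3*s/4 + 4/3) - 648*s*cos(-s**2/2 + 3*s/4 + 4/3) - 27*sin(-s**2/2 + 3*s/4 + 4/3))/(2592*s**4 + 576*s**2 + 32), which equals f(s).
F(1) = 9*cos(19/12)/80; F(-1) = 9*cos(1/12)/80.
Integral = F(1) - F(-1) = -9*cos(1/12)/80 + 9*cos(19/12)/80.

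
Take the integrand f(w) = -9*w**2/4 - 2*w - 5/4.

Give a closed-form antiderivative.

Integrate term by term and add the pieces.
Check: d/dw[(-9*w**3 - 12*w**2 - 15*w - 20)/12] = -9*w**2/4 - 2*w - 5/4 = f(w).

An antiderivative is F(w) = (-9*w**3 - 12*w**2 - 15*w - 20)/12.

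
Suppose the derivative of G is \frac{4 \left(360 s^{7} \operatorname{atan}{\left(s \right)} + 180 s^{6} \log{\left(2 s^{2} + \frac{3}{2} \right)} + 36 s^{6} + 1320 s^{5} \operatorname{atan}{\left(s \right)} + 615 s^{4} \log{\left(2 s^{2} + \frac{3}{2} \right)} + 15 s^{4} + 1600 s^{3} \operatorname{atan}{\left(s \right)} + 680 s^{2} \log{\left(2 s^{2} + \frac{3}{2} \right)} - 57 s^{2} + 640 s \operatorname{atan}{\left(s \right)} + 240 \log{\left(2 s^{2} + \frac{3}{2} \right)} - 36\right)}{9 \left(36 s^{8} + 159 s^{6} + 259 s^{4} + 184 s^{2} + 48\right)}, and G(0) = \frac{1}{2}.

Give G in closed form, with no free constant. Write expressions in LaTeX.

Any candidate G(s) must reproduce the stated G'(s) exactly.
A general antiderivative is - \frac{2 s}{3 \left(\frac{3 s^{2}}{2} + 2\right)} + \frac{20 \log{\left(2 s^{2} + \frac{3}{2} \right)} \operatorname{atan}{\left(s \right)}}{9} + C.
The condition gives C = \frac{1}{2} - (0) = \frac{1}{2}.
So G(s) = - \frac{2 s}{3 \left(\frac{3 s^{2}}{2} + 2\right)} + \frac{20 \log{\left(2 s^{2} + \frac{3}{2} \right)} \operatorname{atan}{\left(s \right)}}{9} + \frac{1}{2}.
Check: d/ds[- \frac{2 s}{3 \left(\frac{3 s^{2}}{2} + 2\right)} + \frac{20 \log{\left(2 s^{2} + \frac{3}{2} \right)} \operatorname{atan}{\left(s \right)}}{9} + \frac{1}{2}] = \frac{1440 s^{7} \operatorname{atan}{\left(s \right)} + 720 s^{6} \log{\left(2 s^{2} + \frac{3}{2} \right)} + 144 s^{6} + 5280 s^{5} \operatorname{atan}{\left(s \right)} + 2460 s^{4} \log{\left(2 s^{2} + \frac{3}{2} \right)} + 60 s^{4} + 6400 s^{3} \operatorname{atan}{\left(s \right)} + 2720 s^{2} \log{\left(2 s^{2} + \frac{3}{2} \right)} - 228 s^{2} + 2560 s \operatorname{atan}{\left(s \right)} + 960 \log{\left(2 s^{2} + \frac{3}{2} \right)} - 144}{324 s^{8} + 1431 s^{6} + 2331 s^{4} + 1656 s^{2} + 432}, which equals G'(s).

G(s) = - \frac{2 s}{3 \left(\frac{3 s^{2}}{2} + 2\right)} + \frac{20 \log{\left(2 s^{2} + \frac{3}{2} \right)} \operatorname{atan}{\left(s \right)}}{9} + \frac{1}{2}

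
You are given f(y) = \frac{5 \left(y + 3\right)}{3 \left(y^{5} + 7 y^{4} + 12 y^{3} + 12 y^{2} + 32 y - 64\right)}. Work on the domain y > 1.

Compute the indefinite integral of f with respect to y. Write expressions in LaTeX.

F(y) = \frac{4 \log{\left(y - 1 \right)}}{75} - \frac{\log{\left(y + 4 \right)}}{150} - \frac{7 \log{\left(y^{2} + 4 \right)}}{300} - \frac{29 \operatorname{atan}{\left(\frac{y}{2} \right)}}{600} - \frac{1}{60 y + 240} + C

Factor the denominator (3 \left(y - 1\right) \left(y + 4\right)^{2} \left(y^{2} + 4\right)) and decompose: f = - \frac{14 y + 29}{300 \left(y^{2} + 4\right)} - \frac{1}{150 \left(y + 4\right)} + \frac{1}{60 \left(y + 4\right)^{2}} + \frac{4}{75 \left(y - 1\right)}; each piece integrates to a log, atan, or power term.
Check: d/dy[\frac{4 \log{\left(y - 1 \right)}}{75} - \frac{\log{\left(y + 4 \right)}}{150} - \frac{7 \log{\left(y^{2} + 4 \right)}}{300} - \frac{29 \operatorname{atan}{\left(\frac{y}{2} \right)}}{600} - \frac{1}{60 y + 240}] = \frac{5 y + 15}{3 y^{5} + 21 y^{4} + 36 y^{3} + 36 y^{2} + 96 y - 192}, which equals f(y).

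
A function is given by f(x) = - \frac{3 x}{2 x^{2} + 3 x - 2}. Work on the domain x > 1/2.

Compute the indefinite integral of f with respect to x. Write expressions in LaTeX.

F(x) = \frac{3 \left(- \log{\left(x - \frac{1}{2} \right)} - 4 \log{\left(x + 2 \right)}\right)}{10} + C

Factor the denominator (\left(x + 2\right) \left(2 x - 1\right)) and decompose: f = - \frac{3}{5 \left(2 x - 1\right)} - \frac{6}{5 \left(x + 2\right)}; each piece integrates to a log, atan, or power term.
Check: d/dx[\frac{3 \left(- \log{\left(x - \frac{1}{2} \right)} - 4 \log{\left(x + 2 \right)}\right)}{10}] = - \frac{3 x}{2 x^{2} + 3 x - 2} = f(x).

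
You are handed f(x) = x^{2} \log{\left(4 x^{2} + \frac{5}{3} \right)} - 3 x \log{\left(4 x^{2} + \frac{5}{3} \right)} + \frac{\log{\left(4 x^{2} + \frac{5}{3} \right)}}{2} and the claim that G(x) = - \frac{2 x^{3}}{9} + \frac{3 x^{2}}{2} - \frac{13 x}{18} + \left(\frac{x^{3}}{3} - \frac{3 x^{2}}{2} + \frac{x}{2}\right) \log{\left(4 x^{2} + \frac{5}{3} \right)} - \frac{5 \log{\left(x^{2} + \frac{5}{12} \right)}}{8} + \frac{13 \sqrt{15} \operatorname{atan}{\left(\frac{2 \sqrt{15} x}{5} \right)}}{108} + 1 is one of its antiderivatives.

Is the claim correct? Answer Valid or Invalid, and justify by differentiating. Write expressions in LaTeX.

d/dx[G] = x^{2} \log{\left(4 x^{2} + \frac{5}{3} \right)} - 3 x \log{\left(4 x^{2} + \frac{5}{3} \right)} + \frac{\log{\left(4 x^{2} + \frac{5}{3} \right)}}{2}
This equals f(x) exactly, so the claim holds.

Valid. The derivative of G reproduces f.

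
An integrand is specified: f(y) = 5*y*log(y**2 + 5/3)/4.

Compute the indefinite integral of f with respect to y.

A candidate is checked by its d/dy: the result must match f(y).
Check: d/dy[5*y**2*log(y**2 + 5/3)/8 - 5*y**2/8 + 25*log(3*y**2 + 5)/24] = 5*y*log(y**2 + 5/3)/4 = f(y).

F(y) = 5*y**2*log(y**2 + 5/3)/8 - 5*y**2/8 + 25*log(3*y**2 + 5)/24 + C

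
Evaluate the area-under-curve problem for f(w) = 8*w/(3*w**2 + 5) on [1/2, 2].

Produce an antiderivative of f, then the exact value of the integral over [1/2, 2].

Antiderivative: F(w) = 4*log(w**2 + 5/3)/3; value = -4*log(23/12)/3 + 4*log(17/3)/3

The substitution u = w**2 + 5/3 works: f is exactly (dF/du)*(du/dw) for that inner function.
F(w) = 4*log(w**2 + 5/3)/3 is an antiderivative of f.
Check: d/dw[4*log(w**2 + 5/3)/3] = 8*w/(3*w**2 + 5) = f(w).
F(2) = 4*log(17/3)/3; F(1/2) = 4*log(23/12)/3.
Integral = F(2) - F(1/2) = -4*log(23/12)/3 + 4*log(17/3)/3.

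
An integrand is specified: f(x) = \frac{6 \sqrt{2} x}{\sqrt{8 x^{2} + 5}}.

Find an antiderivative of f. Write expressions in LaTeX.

f matches the chain-rule pattern g'(h)*h' with inner function h(x) = 4 x^{2} + \frac{5}{2}; substituting u = h(x) collapses the integral.
Check: d/dx[\frac{3 \sqrt{4 x^{2} + \frac{5}{2}}}{2}] = \frac{6 \sqrt{2} x}{\sqrt{8 x^{2} + 5}} = f(x).

An antiderivative is F(x) = \frac{3 \sqrt{4 x^{2} + \frac{5}{2}}}{2}.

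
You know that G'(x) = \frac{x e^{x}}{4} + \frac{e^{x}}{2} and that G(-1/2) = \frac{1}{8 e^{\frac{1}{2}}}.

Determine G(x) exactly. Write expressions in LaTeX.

G(x) = \frac{\left(x + 1\right) e^{x}}{4}

Recognize the product-rule pattern: G'(x) = u'v + uv' with u = \frac{x}{4} + \frac{1}{4}, v = e^{x}, so integration by parts undoes it.
A general antiderivative is \frac{\left(x + 1\right) e^{x}}{4} + C.
The condition gives C = \frac{1}{8 e^{\frac{1}{2}}} - (\frac{1}{8 e^{\frac{1}{2}}}) = 0.
So G(x) = \frac{\left(x + 1\right) e^{x}}{4}.
Check: d/dx[\frac{\left(x + 1\right) e^{x}}{4}] = \frac{x e^{x}}{4} + \frac{e^{x}}{2} = G'(x).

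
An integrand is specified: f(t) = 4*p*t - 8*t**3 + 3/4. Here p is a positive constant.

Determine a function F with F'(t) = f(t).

The integrand splits into summands that can be handled one at a time.
Check: d/dt[(8*p*t**2 - 8*t**4 + 3*t - 4)/4] = 4*p*t - 8*t**3 + 3/4 = f(t).

An antiderivative is F(t) = (8*p*t**2 - 8*t**4 + 3*t - 4)/4.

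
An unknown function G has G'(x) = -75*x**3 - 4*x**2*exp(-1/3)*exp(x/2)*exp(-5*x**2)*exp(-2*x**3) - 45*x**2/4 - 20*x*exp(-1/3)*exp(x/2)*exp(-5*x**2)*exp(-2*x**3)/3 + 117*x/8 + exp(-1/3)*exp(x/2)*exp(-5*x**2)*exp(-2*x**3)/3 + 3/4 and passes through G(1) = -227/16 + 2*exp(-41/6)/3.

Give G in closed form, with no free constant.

The integrand splits into summands that can be handled one at a time.
A general antiderivative is -3*(5*x**2 + x/2 - 1)**2/4 + 2*exp(-2*x**3 - 5*x**2 + x/2 - 1/3)/3 + C.
The condition gives C = -227/16 + 2*exp(-41/6)/3 - (-243/16 + 2*exp(-41/6)/3) = 1.
So G(x) = -75*x**4/4 - 15*x**3/4 + 117*x**2/16 + 3*x/4 + 2*exp(-1/3)*exp(x/2)*exp(-5*x**2)*exp(-2*x**3)/3 + 1/4.
Check: d/dx[-75*x**4/4 - 15*x**3/4 + 117*x**2/16 + 3*x/4 + 2*exp(-1/3)*exp(x/2)*exp(-5*x**2)*exp(-2*x**3)/3 + 1/4] = (-1800*x**3*exp(1/3)*exp(5*x**2)*exp(2*x**3) - 96*x**2*exp(x/2) - 270*x**2*exp(1/3)*exp(5*x**2)*exp(2*x**3) - 160*x*exp(x/2) + 351*x*exp(1/3)*exp(5*x**2)*exp(2*x**3) + 8*exp(x/2) + 18*exp(1/3)*exp(5*x**2)*exp(2*x**3))*exp(-1/3)*exp(-5*x**2)*exp(-2*x**3)/24, which equals G'(x).

G(x) = -75*x**4/4 - 15*x**3/4 + 117*x**2/16 + 3*x/4 + 2*exp(-1/3)*exp(x/2)*exp(-5*x**2)*exp(-2*x**3)/3 + 1/4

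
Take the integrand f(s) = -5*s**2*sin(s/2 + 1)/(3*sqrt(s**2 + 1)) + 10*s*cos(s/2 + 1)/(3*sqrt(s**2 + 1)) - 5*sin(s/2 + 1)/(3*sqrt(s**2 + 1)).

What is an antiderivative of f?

Recognize the product-rule pattern: f = u'v + uv' with u = 10*sqrt(s**2 + 1)/3, v = cos(s/2 + 1), so integration by parts undoes it.
Check: d/ds[10*sqrt(s**2 + 1)*cos(s/2 + 1)/3] = (-5*s**2*sin(s/2 + 1) + 10*s*cos(s/2 + 1) - 5*sin(s/2 + 1))/(3*sqrt(s**2 + 1)), which equals f(s).

An antiderivative is F(s) = 10*sqrt(s**2 + 1)*cos(s/2 + 1)/3.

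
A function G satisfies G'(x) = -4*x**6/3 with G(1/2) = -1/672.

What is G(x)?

The proposed G(x) is checked by its d/dx: the result must match the given G'(x).
A general antiderivative is -4*x**7/21 + C.
The condition gives C = -1/672 - (-1/672) = 0.
So G(x) = -4*x**7/21.
Check: d/dx[-4*x**7/21] = -4*x**6/3 = G'(x).

G(x) = -4*x**7/21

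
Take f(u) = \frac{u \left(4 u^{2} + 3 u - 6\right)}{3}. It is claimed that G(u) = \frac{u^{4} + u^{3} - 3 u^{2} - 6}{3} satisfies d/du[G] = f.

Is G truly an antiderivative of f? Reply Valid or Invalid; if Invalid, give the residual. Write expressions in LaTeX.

d/du[G] = \frac{4 u^{3}}{3} + u^{2} - 2 u
This equals f(u) exactly, so the claim holds.

Valid - differentiating G returns exactly f.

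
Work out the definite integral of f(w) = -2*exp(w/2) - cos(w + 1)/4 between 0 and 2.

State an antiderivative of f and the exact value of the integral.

The integrand splits into summands that can be handled one at a time.
F(w) = -4*exp(w/2) - sin(w + 1)/4 is an antiderivative of f.
Check: d/dw[-4*exp(w/2) - sin(w + 1)/4] = -2*exp(w/2) - cos(w + 1)/4 = f(w).
F(2) = -4*exp(1) - sin(3)/4; F(0) = -4 - sin(1)/4.
Integral = F(2) - F(0) = -4*exp(1) - sin(3)/4 + sin(1)/4 + 4.

Antiderivative: F(w) = -4*exp(w/2) - sin(w + 1)/4; value = -4*exp(1) - sin(3)/4 + sin(1)/4 + 4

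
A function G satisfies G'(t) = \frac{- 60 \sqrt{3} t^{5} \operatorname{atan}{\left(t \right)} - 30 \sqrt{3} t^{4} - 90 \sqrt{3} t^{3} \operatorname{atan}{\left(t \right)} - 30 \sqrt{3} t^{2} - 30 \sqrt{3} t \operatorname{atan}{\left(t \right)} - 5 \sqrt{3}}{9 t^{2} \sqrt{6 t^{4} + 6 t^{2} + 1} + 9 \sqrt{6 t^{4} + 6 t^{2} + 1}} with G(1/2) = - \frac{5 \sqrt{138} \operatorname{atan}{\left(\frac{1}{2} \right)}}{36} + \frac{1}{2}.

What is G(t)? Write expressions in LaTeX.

Recognize the product-rule pattern: G'(t) = u'v + uv' with u = - \frac{5 \sqrt{2 t^{4} + 2 t^{2} + \frac{1}{3}}}{3}, v = \operatorname{atan}{\left(t \right)}, so integration by parts undoes it.
A general antiderivative is - \frac{5 \sqrt{2 t^{4} + 2 t^{2} + \frac{1}{3}} \operatorname{atan}{\left(t \right)}}{3} + C.
The condition gives C = - \frac{5 \sqrt{138} \operatorname{atan}{\left(\frac{1}{2} \right)}}{36} + \frac{1}{2} - (- \frac{5 \sqrt{138} \operatorname{atan}{\left(\frac{1}{2} \right)}}{36}) = \frac{1}{2}.
So G(t) = - \frac{5 \sqrt{2 t^{4} + 2 t^{2} + \frac{1}{3}} \operatorname{atan}{\left(t \right)}}{3} + \frac{1}{2}.
Check: d/dt[- \frac{5 \sqrt{2 t^{4} + 2 t^{2} + \frac{1}{3}} \operatorname{atan}{\left(t \right)}}{3} + \frac{1}{2}] = \frac{- 60 t^{5} \operatorname{atan}{\left(t \right)} - 30 t^{4} - 90 t^{3} \operatorname{atan}{\left(t \right)} - 30 t^{2} - 30 t \operatorname{atan}{\left(t \right)} - 5}{3 \sqrt{3} t^{2} \sqrt{6 t^{4} + 6 t^{2} + 1} + 3 \sqrt{3} \sqrt{6 t^{4} + 6 t^{2} + 1}}, which equals G'(t).

G(t) = - \frac{5 \sqrt{2 t^{4} + 2 t^{2} + \frac{1}{3}} \operatorname{atan}{\left(t \right)}}{3} + \frac{1}{2}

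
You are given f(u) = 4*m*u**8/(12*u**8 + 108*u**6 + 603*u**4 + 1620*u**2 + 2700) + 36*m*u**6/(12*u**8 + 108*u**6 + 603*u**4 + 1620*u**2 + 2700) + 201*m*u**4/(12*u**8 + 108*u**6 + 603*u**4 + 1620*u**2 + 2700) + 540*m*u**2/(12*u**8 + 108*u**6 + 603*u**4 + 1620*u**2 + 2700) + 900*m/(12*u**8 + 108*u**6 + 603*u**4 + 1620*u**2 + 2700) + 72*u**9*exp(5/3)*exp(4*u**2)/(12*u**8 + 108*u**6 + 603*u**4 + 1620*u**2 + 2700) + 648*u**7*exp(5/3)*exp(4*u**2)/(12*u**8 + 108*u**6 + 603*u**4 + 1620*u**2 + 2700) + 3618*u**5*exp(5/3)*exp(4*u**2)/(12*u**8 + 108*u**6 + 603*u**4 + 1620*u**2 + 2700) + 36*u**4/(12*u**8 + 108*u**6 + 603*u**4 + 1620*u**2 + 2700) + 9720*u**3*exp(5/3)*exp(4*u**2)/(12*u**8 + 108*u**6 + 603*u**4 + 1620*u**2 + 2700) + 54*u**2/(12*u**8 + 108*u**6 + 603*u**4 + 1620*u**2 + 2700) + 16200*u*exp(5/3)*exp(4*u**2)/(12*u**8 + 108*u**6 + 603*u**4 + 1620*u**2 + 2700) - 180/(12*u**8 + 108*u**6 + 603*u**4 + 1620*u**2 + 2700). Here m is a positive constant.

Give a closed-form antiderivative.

An antiderivative is F(u) = (4*m*u*(2*u**4 + 9*u**2 + 30) - 24*u + 9*(2*u**4 + 9*u**2 + 30)*exp(4*u**2 + 5/3))/(12*(2*u**4 + 9*u**2 + 30)).

Integrate term by term and add the pieces.
Check: d/du[(4*m*u*(2*u**4 + 9*u**2 + 30) - 24*u + 9*(2*u**4 + 9*u**2 + 30)*exp(4*u**2 + 5/3))/(12*(2*u**4 + 9*u**2 + 30))] = (4*m*u**8 + 36*m*u**6 + 201*m*u**4 + 540*m*u**2 + 900*m + 72*u**9*exp(5/3)*exp(4*u**2) + 648*u**7*exp(5/3)*exp(4*u**2) + 3618*u**5*exp(5/3)*exp(4*u**2) + 36*u**4 + 9720*u**3*exp(5/3)*exp(4*u**2) + 54*u**2 + 16200*u*exp(5/3)*exp(4*u**2) - 180)/(12*u**8 + 108*u**6 + 603*u**4 + 1620*u**2 + 2700), which equals f(u).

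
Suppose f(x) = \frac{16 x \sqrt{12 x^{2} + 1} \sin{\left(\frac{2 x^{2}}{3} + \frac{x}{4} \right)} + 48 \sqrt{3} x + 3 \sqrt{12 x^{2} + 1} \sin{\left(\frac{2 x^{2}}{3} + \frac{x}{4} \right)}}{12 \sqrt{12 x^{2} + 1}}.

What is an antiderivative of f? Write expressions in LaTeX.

Any candidate F(x) must reproduce f(x) exactly when differentiated.
Check: d/dx[\frac{\sqrt{3} \left(\sqrt{12 x^{2} + 1} - \sqrt{3} \cos{\left(\frac{2 x^{2}}{3} + \frac{x}{4} \right)}\right)}{3}] = \frac{16 x \sqrt{12 x^{2} + 1} \sin{\left(\frac{2 x^{2}}{3} + \frac{x}{4} \right)} + 48 \sqrt{3} x + 3 \sqrt{12 x^{2} + 1} \sin{\left(\frac{2 x^{2}}{3} + \frac{x}{4} \right)}}{12 \sqrt{12 x^{2} + 1}} = f(x).

An antiderivative is F(x) = \frac{\sqrt{3} \left(\sqrt{12 x^{2} + 1} - \sqrt{3} \cos{\left(\frac{2 x^{2}}{3} + \frac{x}{4} \right)}\right)}{3}.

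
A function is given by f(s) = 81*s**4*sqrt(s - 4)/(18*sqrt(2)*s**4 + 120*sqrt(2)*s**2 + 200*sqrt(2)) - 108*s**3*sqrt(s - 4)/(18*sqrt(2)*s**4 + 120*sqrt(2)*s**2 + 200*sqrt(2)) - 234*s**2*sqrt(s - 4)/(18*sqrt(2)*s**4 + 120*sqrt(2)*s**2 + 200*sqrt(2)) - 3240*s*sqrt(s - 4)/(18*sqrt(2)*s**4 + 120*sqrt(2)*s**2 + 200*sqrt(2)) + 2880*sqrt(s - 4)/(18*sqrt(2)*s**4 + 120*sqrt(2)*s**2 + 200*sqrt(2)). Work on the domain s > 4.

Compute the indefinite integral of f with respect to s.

F(s) = 9*sqrt(2)*s*(s - 4)**(5/2)/(2*(3*s**2 + 10)) + C

The integrand splits into summands that can be handled one at a time.
Check: d/ds[9*sqrt(2)*s*(s - 4)**(5/2)/(2*(3*s**2 + 10))] = (81*sqrt(2)*s**4*sqrt(s - 4) - 108*sqrt(2)*s**3*sqrt(s - 4) - 234*sqrt(2)*s**2*sqrt(s - 4) - 3240*sqrt(2)*s*sqrt(s - 4) + 2880*sqrt(2)*sqrt(s - 4))/(36*s**4 + 240*s**2 + 400), which equals f(s).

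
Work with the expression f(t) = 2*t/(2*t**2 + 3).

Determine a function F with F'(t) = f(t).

An antiderivative is F(t) = log(2*t**2 + 3)/2.

f matches the chain-rule pattern g'(h)*h' with inner function h(t) = 2*t**2 + 3; substituting u = h(t) collapses the integral.
Check: d/dt[log(2*t**2 + 3)/2] = 2*t/(2*t**2 + 3) = f(t).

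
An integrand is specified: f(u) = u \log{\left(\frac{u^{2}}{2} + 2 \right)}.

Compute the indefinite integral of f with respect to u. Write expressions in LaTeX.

Check any antiderivative F(u) by computing F'(u) and comparing it with f(u).
Check: d/du[\frac{u^{2} \log{\left(\frac{u^{2}}{2} + 2 \right)} - u^{2} + 4 \log{\left(u^{2} + 4 \right)}}{2}] = u \log{\left(\frac{u^{2}}{2} + 2 \right)} = f(u).

F(u) = \frac{u^{2} \log{\left(\frac{u^{2}}{2} + 2 \right)} - u^{2} + 4 \log{\left(u^{2} + 4 \right)}}{2} + C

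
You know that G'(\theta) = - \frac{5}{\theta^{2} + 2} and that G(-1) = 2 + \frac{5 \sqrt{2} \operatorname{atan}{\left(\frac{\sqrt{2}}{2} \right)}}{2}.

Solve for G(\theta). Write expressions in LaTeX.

G(\theta) = \frac{- 5 \sqrt{2} \operatorname{atan}{\left(\frac{\sqrt{2} \theta}{2} \right)} + 4}{2}

Any candidate G(\theta) must reproduce the stated G'(\theta) exactly.
A general antiderivative is - \frac{5 \sqrt{2} \operatorname{atan}{\left(\frac{\sqrt{2} \theta}{2} \right)}}{2} + C.
The condition gives C = 2 + \frac{5 \sqrt{2} \operatorname{atan}{\left(\frac{\sqrt{2}}{2} \right)}}{2} - (\frac{5 \sqrt{2} \operatorname{atan}{\left(\frac{\sqrt{2}}{2} \right)}}{2}) = 2.
So G(\theta) = \frac{- 5 \sqrt{2} \operatorname{atan}{\left(\frac{\sqrt{2} \theta}{2} \right)} + 4}{2}.
Check: d/d\theta[\frac{- 5 \sqrt{2} \operatorname{atan}{\left(\frac{\sqrt{2} \theta}{2} \right)} + 4}{2}] = - \frac{5}{\theta^{2} + 2} = G'(\theta).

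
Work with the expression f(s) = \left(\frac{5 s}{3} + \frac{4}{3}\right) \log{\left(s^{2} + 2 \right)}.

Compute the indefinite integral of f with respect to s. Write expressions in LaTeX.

Since d/ds undoes antidifferentiation here, F'(s) = f(s) is required of F(s).
Check: d/ds[\frac{- 5 s^{2} + s \left(5 s + 8\right) \log{\left(s^{2} + 2 \right)} - 16 s + 10 \log{\left(s^{2} + 2 \right)} + 16 \sqrt{2} \operatorname{atan}{\left(\frac{\sqrt{2} s}{2} \right)}}{6}] = \frac{5 s \log{\left(s^{2} + 2 \right)}}{3} + \frac{4 \log{\left(s^{2} + 2 \right)}}{3}, which equals f(s).

F(s) = \frac{- 5 s^{2} + s \left(5 s + 8\right) \log{\left(s^{2} + 2 \right)} - 16 s + 10 \log{\left(s^{2} + 2 \right)} + 16 \sqrt{2} \operatorname{atan}{\left(\frac{\sqrt{2} s}{2} \right)}}{6} + C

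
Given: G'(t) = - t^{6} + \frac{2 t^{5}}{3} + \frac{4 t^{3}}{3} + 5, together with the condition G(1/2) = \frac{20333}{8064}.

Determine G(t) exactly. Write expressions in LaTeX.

G(t) = - \frac{t^{7}}{7} + \frac{t^{6}}{9} + \frac{t^{4}}{3} + 5 t

The integrand splits into summands that can be handled one at a time.
A general antiderivative is - \frac{t^{7}}{7} + \frac{t^{6}}{9} + \frac{t^{4}}{3} + 5 t + C.
The condition gives C = \frac{20333}{8064} - (\frac{20333}{8064}) = 0.
So G(t) = - \frac{t^{7}}{7} + \frac{t^{6}}{9} + \frac{t^{4}}{3} + 5 t.
Check: d/dt[- \frac{t^{7}}{7} + \frac{t^{6}}{9} + \frac{t^{4}}{3} + 5 t] = - t^{6} + \frac{2 t^{5}}{3} + \frac{4 t^{3}}{3} + 5 = G'(t).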